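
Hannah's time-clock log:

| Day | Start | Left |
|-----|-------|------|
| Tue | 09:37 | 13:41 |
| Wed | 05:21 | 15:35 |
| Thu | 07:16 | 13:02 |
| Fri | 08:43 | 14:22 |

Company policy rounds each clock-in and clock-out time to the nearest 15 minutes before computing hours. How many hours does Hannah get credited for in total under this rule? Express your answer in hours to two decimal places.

25.75 hours

Tue: in 09:37→09:30, out 13:41→13:45; 4 h 15 min
Wed: in 05:21→05:15, out 15:35→15:30; 10 h 15 min
Thu: in 07:16→07:15, out 13:02→13:00; 5 h 45 min
Fri: in 08:43→08:45, out 14:22→14:15; 5 h 30 min
Total credited: 25 h 45 min.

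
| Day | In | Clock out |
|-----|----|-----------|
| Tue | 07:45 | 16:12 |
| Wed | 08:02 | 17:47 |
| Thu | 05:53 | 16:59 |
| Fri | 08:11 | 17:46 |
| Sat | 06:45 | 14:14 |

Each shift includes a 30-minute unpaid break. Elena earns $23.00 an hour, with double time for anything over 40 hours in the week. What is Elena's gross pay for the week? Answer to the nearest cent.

$1097.87

Tue: 07:45–16:12 = 8 h 27 min; less 30 min break → 7 h 57 min
Wed: 08:02–17:47 = 9 h 45 min; less 30 min break → 9 h 15 min
Thu: 05:53–16:59 = 11 h 6 min; less 30 min break → 10 h 36 min
Fri: 08:11–17:46 = 9 h 35 min; less 30 min break → 9 h 5 min
Sat: 06:45–14:14 = 7 h 29 min; less 30 min break → 6 h 59 min
Total worked: 43 h 52 min = 2632 min.
Regular 40 h 0 min = 2400 min at $23.00/h; overtime 3 h 52 min = 232 min at $46.00/h.
Pay = (2400 × $23.00 + 232 × $46.00) ÷ 60 = $1097.87.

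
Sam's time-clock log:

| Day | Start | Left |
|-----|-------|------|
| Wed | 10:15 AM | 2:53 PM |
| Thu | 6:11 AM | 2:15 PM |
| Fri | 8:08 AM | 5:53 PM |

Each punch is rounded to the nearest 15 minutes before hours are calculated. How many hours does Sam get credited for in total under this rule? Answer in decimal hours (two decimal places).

22.50 hours

Wed: in 10:15 AM→10:15 AM, out 2:53 PM→3:00 PM; 4 h 45 min
Thu: in 6:11 AM→6:15 AM, out 2:15 PM→2:15 PM; 8 h 0 min
Fri: in 8:08 AM→8:15 AM, out 5:53 PM→6:00 PM; 9 h 45 min
Total credited: 22 h 30 min.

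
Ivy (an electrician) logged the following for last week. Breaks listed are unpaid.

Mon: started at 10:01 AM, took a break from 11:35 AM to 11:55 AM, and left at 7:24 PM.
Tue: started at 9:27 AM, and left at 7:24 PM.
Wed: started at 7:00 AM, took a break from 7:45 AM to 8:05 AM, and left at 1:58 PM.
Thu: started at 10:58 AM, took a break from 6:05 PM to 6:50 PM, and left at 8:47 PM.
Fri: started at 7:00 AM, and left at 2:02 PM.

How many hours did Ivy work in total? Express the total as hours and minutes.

Mon: 10:01 AM–7:24 PM = 9 h 23 min; less 20 min break → 9 h 3 min
Tue: 9:27 AM–7:24 PM = 9 h 57 min
Wed: 7:00 AM–1:58 PM = 6 h 58 min; less 20 min break → 6 h 38 min
Thu: 10:58 AM–8:47 PM = 9 h 49 min; less 45 min break → 9 h 4 min
Fri: 7:00 AM–2:02 PM = 7 h 2 min
Total: 9 h 3 min + 9 h 57 min + 6 h 38 min + 9 h 4 min + 7 h 2 min = 41 h 44 min.

41 h 44 min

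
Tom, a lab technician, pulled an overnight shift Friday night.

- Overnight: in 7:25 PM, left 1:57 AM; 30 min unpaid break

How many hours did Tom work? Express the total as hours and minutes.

Overnight: 7:25 PM → midnight = 4 h 35 min; midnight → 1:57 AM = 1 h 57 min; span 6 h 32 min; less 30 min break → 6 h 2 min

6 h 2 min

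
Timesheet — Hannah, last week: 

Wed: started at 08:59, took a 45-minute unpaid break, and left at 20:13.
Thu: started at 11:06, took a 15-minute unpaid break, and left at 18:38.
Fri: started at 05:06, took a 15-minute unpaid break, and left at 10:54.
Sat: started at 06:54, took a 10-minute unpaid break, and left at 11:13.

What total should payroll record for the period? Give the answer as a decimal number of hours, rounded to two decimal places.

27.47 hours

Wed: 08:59–20:13 = 11 h 14 min; less 45 min break → 10 h 29 min
Thu: 11:06–18:38 = 7 h 32 min; less 15 min break → 7 h 17 min
Fri: 05:06–10:54 = 5 h 48 min; less 15 min break → 5 h 33 min
Sat: 06:54–11:13 = 4 h 19 min; less 10 min break → 4 h 9 min
Total: 10 h 29 min + 7 h 17 min + 5 h 33 min + 4 h 9 min = 27 h 28 min.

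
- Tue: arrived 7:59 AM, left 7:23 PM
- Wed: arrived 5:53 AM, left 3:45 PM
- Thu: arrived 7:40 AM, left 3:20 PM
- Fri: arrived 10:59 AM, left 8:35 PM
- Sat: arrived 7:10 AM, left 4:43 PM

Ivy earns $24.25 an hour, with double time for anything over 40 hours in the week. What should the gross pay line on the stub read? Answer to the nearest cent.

$1362.04

Tue: 7:59 AM–7:23 PM = 11 h 24 min
Wed: 5:53 AM–3:45 PM = 9 h 52 min
Thu: 7:40 AM–3:20 PM = 7 h 40 min
Fri: 10:59 AM–8:35 PM = 9 h 36 min
Sat: 7:10 AM–4:43 PM = 9 h 33 min
Total worked: 48 h 5 min = 2885 min.
Regular 40 h 0 min = 2400 min at $24.25/h; overtime 8 h 5 min = 485 min at $48.50/h.
Pay = (2400 × $24.25 + 485 × $48.50) ÷ 60 = $1362.04.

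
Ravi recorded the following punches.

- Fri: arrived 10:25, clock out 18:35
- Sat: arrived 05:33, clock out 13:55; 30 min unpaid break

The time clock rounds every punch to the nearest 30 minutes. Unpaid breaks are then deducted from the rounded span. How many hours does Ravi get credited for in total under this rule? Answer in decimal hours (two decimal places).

Fri: in 10:25→10:30, out 18:35→18:30; 8 h 0 min
Sat: in 05:33→05:30, out 13:55→14:00; 8 h 30 min − 30 min = 8 h 0 min
Total credited: 16 h 0 min.

16.00 hours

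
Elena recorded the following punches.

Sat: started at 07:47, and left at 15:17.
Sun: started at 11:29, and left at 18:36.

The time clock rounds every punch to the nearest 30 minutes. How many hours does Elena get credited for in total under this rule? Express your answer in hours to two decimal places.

14.50 hours

Sat: in 07:47→08:00, out 15:17→15:30; 7 h 30 min
Sun: in 11:29→11:30, out 18:36→18:30; 7 h 0 min
Total credited: 14 h 30 min.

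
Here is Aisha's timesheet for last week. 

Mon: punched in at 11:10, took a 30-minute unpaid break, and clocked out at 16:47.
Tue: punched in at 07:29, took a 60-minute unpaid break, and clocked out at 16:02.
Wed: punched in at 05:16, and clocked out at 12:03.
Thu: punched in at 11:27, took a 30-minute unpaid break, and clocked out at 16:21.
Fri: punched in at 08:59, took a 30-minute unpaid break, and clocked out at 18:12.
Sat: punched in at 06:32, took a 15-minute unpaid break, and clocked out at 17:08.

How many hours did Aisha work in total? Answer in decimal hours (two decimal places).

Mon: 11:10–16:47 = 5 h 37 min; less 30 min break → 5 h 7 min
Tue: 07:29–16:02 = 8 h 33 min; less 60 min break → 7 h 33 min
Wed: 05:16–12:03 = 6 h 47 min
Thu: 11:27–16:21 = 4 h 54 min; less 30 min break → 4 h 24 min
Fri: 08:59–18:12 = 9 h 13 min; less 30 min break → 8 h 43 min
Sat: 06:32–17:08 = 10 h 36 min; less 15 min break → 10 h 21 min
Total: 5 h 7 min + 7 h 33 min + 6 h 47 min + 4 h 24 min + 8 h 43 min + 10 h 21 min = 42 h 55 min.

42.92 hours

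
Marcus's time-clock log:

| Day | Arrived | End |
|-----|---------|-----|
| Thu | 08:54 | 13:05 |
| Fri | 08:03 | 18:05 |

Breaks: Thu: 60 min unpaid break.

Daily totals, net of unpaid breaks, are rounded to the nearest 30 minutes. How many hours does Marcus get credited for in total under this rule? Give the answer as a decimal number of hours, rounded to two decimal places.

Thu: 08:54–13:05 = 4 h 11 min − 60 min = 3 h 11 min → rounds to 3 h 0 min
Fri: 08:03–18:05 = 10 h 2 min → rounds to 10 h 0 min
Total credited: 13 h 0 min.

13.00 hours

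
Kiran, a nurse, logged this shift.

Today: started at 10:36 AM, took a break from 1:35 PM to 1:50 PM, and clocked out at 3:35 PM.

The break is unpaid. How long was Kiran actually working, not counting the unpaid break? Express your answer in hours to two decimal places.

4.73 hours

Today: 10:36 AM–3:35 PM = 4 h 59 min; less 15 min break → 4 h 44 min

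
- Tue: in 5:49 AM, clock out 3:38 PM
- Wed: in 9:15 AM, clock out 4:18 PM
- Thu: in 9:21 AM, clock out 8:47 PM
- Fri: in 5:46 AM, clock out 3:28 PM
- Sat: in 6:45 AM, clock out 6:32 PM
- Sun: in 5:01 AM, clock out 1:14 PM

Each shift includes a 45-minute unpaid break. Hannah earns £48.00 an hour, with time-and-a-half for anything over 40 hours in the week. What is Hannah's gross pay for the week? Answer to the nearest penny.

£2892.00

Tue: 5:49 AM–3:38 PM = 9 h 49 min; less 45 min break → 9 h 4 min
Wed: 9:15 AM–4:18 PM = 7 h 3 min; less 45 min break → 6 h 18 min
Thu: 9:21 AM–8:47 PM = 11 h 26 min; less 45 min break → 10 h 41 min
Fri: 5:46 AM–3:28 PM = 9 h 42 min; less 45 min break → 8 h 57 min
Sat: 6:45 AM–6:32 PM = 11 h 47 min; less 45 min break → 11 h 2 min
Sun: 5:01 AM–1:14 PM = 8 h 13 min; less 45 min break → 7 h 28 min
Total worked: 53 h 30 min = 3210 min.
Regular 40 h 0 min = 2400 min at £48.00/h; overtime 13 h 30 min = 810 min at £72.00/h.
Pay = (2400 × £48.00 + 810 × £72.00) ÷ 60 = £2892.00.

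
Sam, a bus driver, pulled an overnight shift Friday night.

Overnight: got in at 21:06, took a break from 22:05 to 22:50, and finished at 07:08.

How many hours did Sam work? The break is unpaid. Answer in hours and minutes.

9 h 17 min

Overnight: 21:06 → midnight = 2 h 54 min; midnight → 07:08 = 7 h 8 min; span 10 h 2 min; less 45 min break → 9 h 17 min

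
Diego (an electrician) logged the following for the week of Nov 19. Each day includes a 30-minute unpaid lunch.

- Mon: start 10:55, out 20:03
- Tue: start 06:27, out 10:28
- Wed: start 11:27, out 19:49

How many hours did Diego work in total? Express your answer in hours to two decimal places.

Mon: 10:55–20:03 = 9 h 8 min; less 30 min break → 8 h 38 min
Tue: 06:27–10:28 = 4 h 1 min; less 30 min break → 3 h 31 min
Wed: 11:27–19:49 = 8 h 22 min; less 30 min break → 7 h 52 min
Total: 8 h 38 min + 3 h 31 min + 7 h 52 min = 20 h 1 min.

20.02 hours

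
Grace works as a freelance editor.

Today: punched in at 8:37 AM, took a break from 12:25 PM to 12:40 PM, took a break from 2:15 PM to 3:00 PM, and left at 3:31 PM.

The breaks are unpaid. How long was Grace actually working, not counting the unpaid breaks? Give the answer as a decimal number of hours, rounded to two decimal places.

5.90 hours

Today: 8:37 AM–3:31 PM = 6 h 54 min; less 60 min break → 5 h 54 min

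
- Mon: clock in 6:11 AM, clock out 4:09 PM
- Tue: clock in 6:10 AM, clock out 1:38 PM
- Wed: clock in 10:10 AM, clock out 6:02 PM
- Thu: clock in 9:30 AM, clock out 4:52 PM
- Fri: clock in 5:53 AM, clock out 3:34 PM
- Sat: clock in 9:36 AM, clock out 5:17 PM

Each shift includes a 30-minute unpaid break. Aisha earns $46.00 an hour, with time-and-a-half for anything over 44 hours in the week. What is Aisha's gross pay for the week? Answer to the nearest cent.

Mon: 6:11 AM–4:09 PM = 9 h 58 min; less 30 min break → 9 h 28 min
Tue: 6:10 AM–1:38 PM = 7 h 28 min; less 30 min break → 6 h 58 min
Wed: 10:10 AM–6:02 PM = 7 h 52 min; less 30 min break → 7 h 22 min
Thu: 9:30 AM–4:52 PM = 7 h 22 min; less 30 min break → 6 h 52 min
Fri: 5:53 AM–3:34 PM = 9 h 41 min; less 30 min break → 9 h 11 min
Sat: 9:36 AM–5:17 PM = 7 h 41 min; less 30 min break → 7 h 11 min
Total worked: 47 h 2 min = 2822 min.
Regular 44 h 0 min = 2640 min at $46.00/h; overtime 3 h 2 min = 182 min at $69.00/h.
Pay = (2640 × $46.00 + 182 × $69.00) ÷ 60 = $2233.30.

$2233.30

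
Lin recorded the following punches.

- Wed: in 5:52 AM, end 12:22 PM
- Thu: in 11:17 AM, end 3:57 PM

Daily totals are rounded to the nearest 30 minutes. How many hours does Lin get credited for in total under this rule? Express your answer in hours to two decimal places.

Wed: 5:52 AM–12:22 PM = 6 h 30 min → rounds to 6 h 30 min
Thu: 11:17 AM–3:57 PM = 4 h 40 min → rounds to 4 h 30 min
Total credited: 11 h 0 min.

11.00 hours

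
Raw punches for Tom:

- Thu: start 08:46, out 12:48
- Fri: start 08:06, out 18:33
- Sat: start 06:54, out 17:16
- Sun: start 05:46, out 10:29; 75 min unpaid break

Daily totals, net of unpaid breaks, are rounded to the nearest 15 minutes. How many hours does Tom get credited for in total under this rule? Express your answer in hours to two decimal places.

Thu: 08:46–12:48 = 4 h 2 min → rounds to 4 h 0 min
Fri: 08:06–18:33 = 10 h 27 min → rounds to 10 h 30 min
Sat: 06:54–17:16 = 10 h 22 min → rounds to 10 h 15 min
Sun: 05:46–10:29 = 4 h 43 min − 75 min = 3 h 28 min → rounds to 3 h 30 min
Total credited: 28 h 15 min.

28.25 hours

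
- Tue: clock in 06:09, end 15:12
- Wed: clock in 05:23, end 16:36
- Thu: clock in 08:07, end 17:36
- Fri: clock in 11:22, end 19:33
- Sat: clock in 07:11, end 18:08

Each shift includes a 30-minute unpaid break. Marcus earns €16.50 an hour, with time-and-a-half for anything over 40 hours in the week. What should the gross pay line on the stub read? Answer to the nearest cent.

Tue: 06:09–15:12 = 9 h 3 min; less 30 min break → 8 h 33 min
Wed: 05:23–16:36 = 11 h 13 min; less 30 min break → 10 h 43 min
Thu: 08:07–17:36 = 9 h 29 min; less 30 min break → 8 h 59 min
Fri: 11:22–19:33 = 8 h 11 min; less 30 min break → 7 h 41 min
Sat: 07:11–18:08 = 10 h 57 min; less 30 min break → 10 h 27 min
Total worked: 46 h 23 min = 2783 min.
Regular 40 h 0 min = 2400 min at €16.50/h; overtime 6 h 23 min = 383 min at €24.75/h.
Pay = (2400 × €16.50 + 383 × €24.75) ÷ 60 = €817.99.

€817.99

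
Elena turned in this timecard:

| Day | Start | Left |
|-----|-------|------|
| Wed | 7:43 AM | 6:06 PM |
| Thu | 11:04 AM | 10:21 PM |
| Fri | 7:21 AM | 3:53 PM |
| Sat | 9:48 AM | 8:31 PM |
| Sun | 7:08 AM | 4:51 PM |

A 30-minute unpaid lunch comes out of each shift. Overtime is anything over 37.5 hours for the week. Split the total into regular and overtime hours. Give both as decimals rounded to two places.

Regular 37.50 hours, overtime 10.63 hours

Wed: 7:43 AM–6:06 PM = 10 h 23 min; less 30 min break → 9 h 53 min
Thu: 11:04 AM–10:21 PM = 11 h 17 min; less 30 min break → 10 h 47 min
Fri: 7:21 AM–3:53 PM = 8 h 32 min; less 30 min break → 8 h 2 min
Sat: 9:48 AM–8:31 PM = 10 h 43 min; less 30 min break → 10 h 13 min
Sun: 7:08 AM–4:51 PM = 9 h 43 min; less 30 min break → 9 h 13 min
Total worked: 48 h 8 min = 48.13 h.
Threshold 37.5 h → overtime 10 h 38 min, regular 37 h 30 min.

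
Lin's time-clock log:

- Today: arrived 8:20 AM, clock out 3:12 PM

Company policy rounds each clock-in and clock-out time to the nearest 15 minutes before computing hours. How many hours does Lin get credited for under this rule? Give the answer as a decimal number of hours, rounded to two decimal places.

Today: in 8:20 AM→8:15 AM, out 3:12 PM→3:15 PM; 7 h 0 min

7.00 hours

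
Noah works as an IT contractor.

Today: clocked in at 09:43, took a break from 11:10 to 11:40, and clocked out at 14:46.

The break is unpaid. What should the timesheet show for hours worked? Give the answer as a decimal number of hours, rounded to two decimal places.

4.55 hours

Today: 09:43–14:46 = 5 h 3 min; less 30 min break → 4 h 33 min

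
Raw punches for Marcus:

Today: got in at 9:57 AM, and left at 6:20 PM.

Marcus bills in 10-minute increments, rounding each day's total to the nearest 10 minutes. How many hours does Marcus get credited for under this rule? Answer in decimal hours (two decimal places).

Today: 9:57 AM–6:20 PM = 8 h 23 min → rounds to 8 h 20 min

8.33 hours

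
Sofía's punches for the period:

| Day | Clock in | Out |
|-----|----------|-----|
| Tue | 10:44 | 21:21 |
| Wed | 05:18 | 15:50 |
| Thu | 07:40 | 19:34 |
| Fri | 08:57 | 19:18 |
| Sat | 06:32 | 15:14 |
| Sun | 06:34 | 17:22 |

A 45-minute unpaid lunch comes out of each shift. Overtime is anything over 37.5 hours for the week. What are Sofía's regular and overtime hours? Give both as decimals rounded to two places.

Regular 37.50 hours, overtime 20.90 hours

Tue: 10:44–21:21 = 10 h 37 min; less 45 min break → 9 h 52 min
Wed: 05:18–15:50 = 10 h 32 min; less 45 min break → 9 h 47 min
Thu: 07:40–19:34 = 11 h 54 min; less 45 min break → 11 h 9 min
Fri: 08:57–19:18 = 10 h 21 min; less 45 min break → 9 h 36 min
Sat: 06:32–15:14 = 8 h 42 min; less 45 min break → 7 h 57 min
Sun: 06:34–17:22 = 10 h 48 min; less 45 min break → 10 h 3 min
Total worked: 58 h 24 min = 58.40 h.
Threshold 37.5 h → overtime 20 h 54 min, regular 37 h 30 min.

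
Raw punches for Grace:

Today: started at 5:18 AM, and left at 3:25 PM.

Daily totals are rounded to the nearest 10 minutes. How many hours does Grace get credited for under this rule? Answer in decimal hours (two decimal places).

Today: 5:18 AM–3:25 PM = 10 h 7 min → rounds to 10 h 10 min

10.17 hours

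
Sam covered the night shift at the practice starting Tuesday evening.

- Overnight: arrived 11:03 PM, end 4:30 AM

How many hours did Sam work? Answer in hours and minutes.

5 h 27 min

Overnight: 11:03 PM → midnight = 0 h 57 min; midnight → 4:30 AM = 4 h 30 min; span 5 h 27 min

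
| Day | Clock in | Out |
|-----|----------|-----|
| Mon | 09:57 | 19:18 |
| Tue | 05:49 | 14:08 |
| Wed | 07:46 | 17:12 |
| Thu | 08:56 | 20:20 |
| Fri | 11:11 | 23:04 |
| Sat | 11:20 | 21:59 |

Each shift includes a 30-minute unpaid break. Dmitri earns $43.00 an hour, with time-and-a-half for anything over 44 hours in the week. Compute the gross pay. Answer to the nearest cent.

$2797.15

Mon: 09:57–19:18 = 9 h 21 min; less 30 min break → 8 h 51 min
Tue: 05:49–14:08 = 8 h 19 min; less 30 min break → 7 h 49 min
Wed: 07:46–17:12 = 9 h 26 min; less 30 min break → 8 h 56 min
Thu: 08:56–20:20 = 11 h 24 min; less 30 min break → 10 h 54 min
Fri: 11:11–23:04 = 11 h 53 min; less 30 min break → 11 h 23 min
Sat: 11:20–21:59 = 10 h 39 min; less 30 min break → 10 h 9 min
Total worked: 58 h 2 min = 3482 min.
Regular 44 h 0 min = 2640 min at $43.00/h; overtime 14 h 2 min = 842 min at $64.50/h.
Pay = (2640 × $43.00 + 842 × $64.50) ÷ 60 = $2797.15.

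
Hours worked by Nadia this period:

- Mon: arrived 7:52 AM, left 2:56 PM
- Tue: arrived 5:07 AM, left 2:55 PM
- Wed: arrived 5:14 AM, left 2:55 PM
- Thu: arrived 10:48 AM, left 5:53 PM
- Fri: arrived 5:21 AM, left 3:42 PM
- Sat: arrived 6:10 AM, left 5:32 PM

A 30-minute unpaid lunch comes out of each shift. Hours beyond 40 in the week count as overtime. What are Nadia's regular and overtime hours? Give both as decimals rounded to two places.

Regular 40.00 hours, overtime 12.35 hours

Mon: 7:52 AM–2:56 PM = 7 h 4 min; less 30 min break → 6 h 34 min
Tue: 5:07 AM–2:55 PM = 9 h 48 min; less 30 min break → 9 h 18 min
Wed: 5:14 AM–2:55 PM = 9 h 41 min; less 30 min break → 9 h 11 min
Thu: 10:48 AM–5:53 PM = 7 h 5 min; less 30 min break → 6 h 35 min
Fri: 5:21 AM–3:42 PM = 10 h 21 min; less 30 min break → 9 h 51 min
Sat: 6:10 AM–5:32 PM = 11 h 22 min; less 30 min break → 10 h 52 min
Total worked: 52 h 21 min = 52.35 h.
Threshold 40 h → overtime 12 h 21 min, regular 40 h 0 min.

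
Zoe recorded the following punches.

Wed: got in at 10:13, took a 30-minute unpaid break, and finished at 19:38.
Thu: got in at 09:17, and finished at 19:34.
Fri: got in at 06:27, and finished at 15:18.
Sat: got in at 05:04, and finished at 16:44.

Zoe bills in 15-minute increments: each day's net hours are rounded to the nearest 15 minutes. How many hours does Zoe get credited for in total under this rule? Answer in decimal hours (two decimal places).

Wed: 10:13–19:38 = 9 h 25 min − 30 min = 8 h 55 min → rounds to 9 h 0 min
Thu: 09:17–19:34 = 10 h 17 min → rounds to 10 h 15 min
Fri: 06:27–15:18 = 8 h 51 min → rounds to 8 h 45 min
Sat: 05:04–16:44 = 11 h 40 min → rounds to 11 h 45 min
Total credited: 39 h 45 min.

39.75 hours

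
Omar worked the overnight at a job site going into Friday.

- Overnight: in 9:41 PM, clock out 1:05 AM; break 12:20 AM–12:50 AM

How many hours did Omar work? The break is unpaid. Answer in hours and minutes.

Overnight: 9:41 PM → midnight = 2 h 19 min; midnight → 1:05 AM = 1 h 5 min; span 3 h 24 min; less 30 min break → 2 h 54 min

2 h 54 min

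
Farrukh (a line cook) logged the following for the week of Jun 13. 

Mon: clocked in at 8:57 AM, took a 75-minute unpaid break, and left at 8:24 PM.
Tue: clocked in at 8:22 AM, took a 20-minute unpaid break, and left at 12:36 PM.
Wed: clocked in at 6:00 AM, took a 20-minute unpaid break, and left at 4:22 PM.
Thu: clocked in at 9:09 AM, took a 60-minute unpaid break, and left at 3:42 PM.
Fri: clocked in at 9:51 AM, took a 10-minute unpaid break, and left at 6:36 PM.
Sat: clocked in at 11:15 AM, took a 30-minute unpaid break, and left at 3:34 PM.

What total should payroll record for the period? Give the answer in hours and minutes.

Mon: 8:57 AM–8:24 PM = 11 h 27 min; less 75 min break → 10 h 12 min
Tue: 8:22 AM–12:36 PM = 4 h 14 min; less 20 min break → 3 h 54 min
Wed: 6:00 AM–4:22 PM = 10 h 22 min; less 20 min break → 10 h 2 min
Thu: 9:09 AM–3:42 PM = 6 h 33 min; less 60 min break → 5 h 33 min
Fri: 9:51 AM–6:36 PM = 8 h 45 min; less 10 min break → 8 h 35 min
Sat: 11:15 AM–3:34 PM = 4 h 19 min; less 30 min break → 3 h 49 min
Total: 10 h 12 min + 3 h 54 min + 10 h 2 min + 5 h 33 min + 8 h 35 min + 3 h 49 min = 42 h 5 min.

42 h 5 min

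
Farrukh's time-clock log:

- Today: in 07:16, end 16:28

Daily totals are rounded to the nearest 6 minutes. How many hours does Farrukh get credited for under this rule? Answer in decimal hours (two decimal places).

9.20 hours

Today: 07:16–16:28 = 9 h 12 min → rounds to 9 h 12 min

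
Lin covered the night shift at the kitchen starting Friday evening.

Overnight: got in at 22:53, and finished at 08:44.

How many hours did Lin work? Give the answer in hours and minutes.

9 h 51 min

Overnight: 22:53 → midnight = 1 h 7 min; midnight → 08:44 = 8 h 44 min; span 9 h 51 min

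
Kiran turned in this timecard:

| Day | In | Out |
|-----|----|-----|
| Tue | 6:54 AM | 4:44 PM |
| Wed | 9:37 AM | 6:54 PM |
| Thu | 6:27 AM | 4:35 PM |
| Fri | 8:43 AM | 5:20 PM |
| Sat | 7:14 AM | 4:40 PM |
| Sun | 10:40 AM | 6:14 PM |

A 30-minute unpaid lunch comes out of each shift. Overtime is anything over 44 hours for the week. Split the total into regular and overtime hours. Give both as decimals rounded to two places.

Regular 44.00 hours, overtime 7.87 hours

Tue: 6:54 AM–4:44 PM = 9 h 50 min; less 30 min break → 9 h 20 min
Wed: 9:37 AM–6:54 PM = 9 h 17 min; less 30 min break → 8 h 47 min
Thu: 6:27 AM–4:35 PM = 10 h 8 min; less 30 min break → 9 h 38 min
Fri: 8:43 AM–5:20 PM = 8 h 37 min; less 30 min break → 8 h 7 min
Sat: 7:14 AM–4:40 PM = 9 h 26 min; less 30 min break → 8 h 56 min
Sun: 10:40 AM–6:14 PM = 7 h 34 min; less 30 min break → 7 h 4 min
Total worked: 51 h 52 min = 51.87 h.
Threshold 44 h → overtime 7 h 52 min, regular 44 h 0 min.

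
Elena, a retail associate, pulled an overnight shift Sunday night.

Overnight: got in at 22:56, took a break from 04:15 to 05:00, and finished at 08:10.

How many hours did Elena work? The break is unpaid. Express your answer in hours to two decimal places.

8.48 hours

Overnight: 22:56 → midnight = 1 h 4 min; midnight → 08:10 = 8 h 10 min; span 9 h 14 min; less 45 min break → 8 h 29 min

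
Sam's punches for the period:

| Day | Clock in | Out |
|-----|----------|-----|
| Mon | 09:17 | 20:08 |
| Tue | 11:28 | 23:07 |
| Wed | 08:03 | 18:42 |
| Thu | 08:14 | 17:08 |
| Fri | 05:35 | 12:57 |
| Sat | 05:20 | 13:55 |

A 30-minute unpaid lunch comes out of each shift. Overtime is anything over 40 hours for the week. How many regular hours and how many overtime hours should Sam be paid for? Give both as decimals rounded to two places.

Regular 40.00 hours, overtime 15.00 hours

Mon: 09:17–20:08 = 10 h 51 min; less 30 min break → 10 h 21 min
Tue: 11:28–23:07 = 11 h 39 min; less 30 min break → 11 h 9 min
Wed: 08:03–18:42 = 10 h 39 min; less 30 min break → 10 h 9 min
Thu: 08:14–17:08 = 8 h 54 min; less 30 min break → 8 h 24 min
Fri: 05:35–12:57 = 7 h 22 min; less 30 min break → 6 h 52 min
Sat: 05:20–13:55 = 8 h 35 min; less 30 min break → 8 h 5 min
Total worked: 55 h 0 min = 55.00 h.
Threshold 40 h → overtime 15 h 0 min, regular 40 h 0 min.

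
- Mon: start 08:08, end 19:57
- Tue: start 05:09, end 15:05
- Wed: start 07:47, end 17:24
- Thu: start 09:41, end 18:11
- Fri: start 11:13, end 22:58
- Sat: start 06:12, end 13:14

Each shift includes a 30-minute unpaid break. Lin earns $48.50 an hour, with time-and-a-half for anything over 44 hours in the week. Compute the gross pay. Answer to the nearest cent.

$2981.54

Mon: 08:08–19:57 = 11 h 49 min; less 30 min break → 11 h 19 min
Tue: 05:09–15:05 = 9 h 56 min; less 30 min break → 9 h 26 min
Wed: 07:47–17:24 = 9 h 37 min; less 30 min break → 9 h 7 min
Thu: 09:41–18:11 = 8 h 30 min; less 30 min break → 8 h 0 min
Fri: 11:13–22:58 = 11 h 45 min; less 30 min break → 11 h 15 min
Sat: 06:12–13:14 = 7 h 2 min; less 30 min break → 6 h 32 min
Total worked: 55 h 39 min = 3339 min.
Regular 44 h 0 min = 2640 min at $48.50/h; overtime 11 h 39 min = 699 min at $72.75/h.
Pay = (2640 × $48.50 + 699 × $72.75) ÷ 60 = $2981.54.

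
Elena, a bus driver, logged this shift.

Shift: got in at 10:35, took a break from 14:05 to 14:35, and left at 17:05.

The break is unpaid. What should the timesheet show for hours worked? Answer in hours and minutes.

Shift: 10:35–17:05 = 6 h 30 min; less 30 min break → 6 h 0 min

6 h 0 min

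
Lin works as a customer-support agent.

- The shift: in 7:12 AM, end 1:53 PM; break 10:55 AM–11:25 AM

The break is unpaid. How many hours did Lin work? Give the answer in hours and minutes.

The shift: 7:12 AM–1:53 PM = 6 h 41 min; less 30 min break → 6 h 11 min

6 h 11 min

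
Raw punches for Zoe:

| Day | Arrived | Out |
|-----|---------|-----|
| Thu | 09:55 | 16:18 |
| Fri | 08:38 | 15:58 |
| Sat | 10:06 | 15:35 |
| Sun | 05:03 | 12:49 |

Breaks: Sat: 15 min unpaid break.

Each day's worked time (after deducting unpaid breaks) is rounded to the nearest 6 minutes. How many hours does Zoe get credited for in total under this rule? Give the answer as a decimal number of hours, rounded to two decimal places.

Thu: 09:55–16:18 = 6 h 23 min → rounds to 6 h 24 min
Fri: 08:38–15:58 = 7 h 20 min → rounds to 7 h 18 min
Sat: 10:06–15:35 = 5 h 29 min − 15 min = 5 h 14 min → rounds to 5 h 12 min
Sun: 05:03–12:49 = 7 h 46 min → rounds to 7 h 48 min
Total credited: 26 h 42 min.

26.70 hours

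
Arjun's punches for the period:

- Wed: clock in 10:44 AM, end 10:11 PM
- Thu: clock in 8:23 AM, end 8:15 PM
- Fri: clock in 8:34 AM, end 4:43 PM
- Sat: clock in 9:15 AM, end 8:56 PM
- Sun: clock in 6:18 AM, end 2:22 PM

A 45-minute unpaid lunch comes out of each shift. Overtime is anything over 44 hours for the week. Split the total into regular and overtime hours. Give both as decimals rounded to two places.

Regular 44.00 hours, overtime 3.47 hours

Wed: 10:44 AM–10:11 PM = 11 h 27 min; less 45 min break → 10 h 42 min
Thu: 8:23 AM–8:15 PM = 11 h 52 min; less 45 min break → 11 h 7 min
Fri: 8:34 AM–4:43 PM = 8 h 9 min; less 45 min break → 7 h 24 min
Sat: 9:15 AM–8:56 PM = 11 h 41 min; less 45 min break → 10 h 56 min
Sun: 6:18 AM–2:22 PM = 8 h 4 min; less 45 min break → 7 h 19 min
Total worked: 47 h 28 min = 47.47 h.
Threshold 44 h → overtime 3 h 28 min, regular 44 h 0 min.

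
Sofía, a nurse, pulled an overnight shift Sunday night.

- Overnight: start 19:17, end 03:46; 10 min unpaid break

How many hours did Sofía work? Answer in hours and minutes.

Overnight: 19:17 → midnight = 4 h 43 min; midnight → 03:46 = 3 h 46 min; span 8 h 29 min; less 10 min break → 8 h 19 min

8 h 19 min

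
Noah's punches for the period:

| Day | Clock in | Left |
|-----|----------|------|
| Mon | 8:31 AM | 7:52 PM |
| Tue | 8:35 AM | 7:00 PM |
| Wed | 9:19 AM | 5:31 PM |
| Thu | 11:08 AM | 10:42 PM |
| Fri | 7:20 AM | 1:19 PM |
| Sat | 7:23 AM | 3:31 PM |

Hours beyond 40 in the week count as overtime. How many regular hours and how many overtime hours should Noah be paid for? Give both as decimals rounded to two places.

Mon: 8:31 AM–7:52 PM = 11 h 21 min
Tue: 8:35 AM–7:00 PM = 10 h 25 min
Wed: 9:19 AM–5:31 PM = 8 h 12 min
Thu: 11:08 AM–10:42 PM = 11 h 34 min
Fri: 7:20 AM–1:19 PM = 5 h 59 min
Sat: 7:23 AM–3:31 PM = 8 h 8 min
Total worked: 55 h 39 min = 55.65 h.
Threshold 40 h → overtime 15 h 39 min, regular 40 h 0 min.

Regular 40.00 hours, overtime 15.65 hours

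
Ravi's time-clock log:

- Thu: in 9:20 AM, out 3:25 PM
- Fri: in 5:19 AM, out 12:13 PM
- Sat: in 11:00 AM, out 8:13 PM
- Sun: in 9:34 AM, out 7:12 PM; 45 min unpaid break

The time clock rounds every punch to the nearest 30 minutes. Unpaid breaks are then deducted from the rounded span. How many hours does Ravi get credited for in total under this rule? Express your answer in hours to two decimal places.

30.25 hours

Thu: in 9:20 AM→9:30 AM, out 3:25 PM→3:30 PM; 6 h 0 min
Fri: in 5:19 AM→5:30 AM, out 12:13 PM→12:00 PM; 6 h 30 min
Sat: in 11:00 AM→11:00 AM, out 8:13 PM→8:00 PM; 9 h 0 min
Sun: in 9:34 AM→9:30 AM, out 7:12 PM→7:00 PM; 9 h 30 min − 45 min = 8 h 45 min
Total credited: 30 h 15 min.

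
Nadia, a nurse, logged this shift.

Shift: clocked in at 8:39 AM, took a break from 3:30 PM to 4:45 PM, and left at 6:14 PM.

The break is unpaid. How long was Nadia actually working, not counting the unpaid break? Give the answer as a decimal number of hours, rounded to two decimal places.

8.33 hours

Shift: 8:39 AM–6:14 PM = 9 h 35 min; less 75 min break → 8 h 20 min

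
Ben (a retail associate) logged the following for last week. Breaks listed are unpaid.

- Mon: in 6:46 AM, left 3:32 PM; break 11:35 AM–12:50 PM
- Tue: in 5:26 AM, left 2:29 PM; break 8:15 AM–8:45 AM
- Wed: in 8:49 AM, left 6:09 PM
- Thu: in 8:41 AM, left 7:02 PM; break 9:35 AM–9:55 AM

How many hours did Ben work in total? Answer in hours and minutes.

35 h 25 min

Mon: 6:46 AM–3:32 PM = 8 h 46 min; less 75 min break → 7 h 31 min
Tue: 5:26 AM–2:29 PM = 9 h 3 min; less 30 min break → 8 h 33 min
Wed: 8:49 AM–6:09 PM = 9 h 20 min
Thu: 8:41 AM–7:02 PM = 10 h 21 min; less 20 min break → 10 h 1 min
Total: 7 h 31 min + 8 h 33 min + 9 h 20 min + 10 h 1 min = 35 h 25 min.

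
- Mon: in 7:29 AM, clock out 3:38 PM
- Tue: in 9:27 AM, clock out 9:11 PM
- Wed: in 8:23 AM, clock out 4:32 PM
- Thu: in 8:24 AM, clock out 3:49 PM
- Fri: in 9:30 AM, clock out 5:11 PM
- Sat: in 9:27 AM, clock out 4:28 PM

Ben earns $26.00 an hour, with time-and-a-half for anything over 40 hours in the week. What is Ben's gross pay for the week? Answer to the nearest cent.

Mon: 7:29 AM–3:38 PM = 8 h 9 min
Tue: 9:27 AM–9:11 PM = 11 h 44 min
Wed: 8:23 AM–4:32 PM = 8 h 9 min
Thu: 8:24 AM–3:49 PM = 7 h 25 min
Fri: 9:30 AM–5:11 PM = 7 h 41 min
Sat: 9:27 AM–4:28 PM = 7 h 1 min
Total worked: 50 h 9 min = 3009 min.
Regular 40 h 0 min = 2400 min at $26.00/h; overtime 10 h 9 min = 609 min at $39.00/h.
Pay = (2400 × $26.00 + 609 × $39.00) ÷ 60 = $1435.85.

$1435.85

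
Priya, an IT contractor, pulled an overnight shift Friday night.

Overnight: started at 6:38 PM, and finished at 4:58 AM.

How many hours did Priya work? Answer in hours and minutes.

10 h 20 min

Overnight: 6:38 PM → midnight = 5 h 22 min; midnight → 4:58 AM = 4 h 58 min; span 10 h 20 min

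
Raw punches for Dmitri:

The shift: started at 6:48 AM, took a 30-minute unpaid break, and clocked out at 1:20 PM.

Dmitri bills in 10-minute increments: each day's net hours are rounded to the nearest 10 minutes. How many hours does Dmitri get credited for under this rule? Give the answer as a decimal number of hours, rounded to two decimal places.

6.00 hours

The shift: 6:48 AM–1:20 PM = 6 h 32 min − 30 min = 6 h 2 min → rounds to 6 h 0 min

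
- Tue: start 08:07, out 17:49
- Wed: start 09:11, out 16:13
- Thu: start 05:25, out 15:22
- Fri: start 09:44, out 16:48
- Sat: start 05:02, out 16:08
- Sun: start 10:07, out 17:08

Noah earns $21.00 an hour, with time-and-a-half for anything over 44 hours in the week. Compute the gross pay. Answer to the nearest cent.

$1171.80

Tue: 08:07–17:49 = 9 h 42 min
Wed: 09:11–16:13 = 7 h 2 min
Thu: 05:25–15:22 = 9 h 57 min
Fri: 09:44–16:48 = 7 h 4 min
Sat: 05:02–16:08 = 11 h 6 min
Sun: 10:07–17:08 = 7 h 1 min
Total worked: 51 h 52 min = 3112 min.
Regular 44 h 0 min = 2640 min at $21.00/h; overtime 7 h 52 min = 472 min at $31.50/h.
Pay = (2640 × $21.00 + 472 × $31.50) ÷ 60 = $1171.80.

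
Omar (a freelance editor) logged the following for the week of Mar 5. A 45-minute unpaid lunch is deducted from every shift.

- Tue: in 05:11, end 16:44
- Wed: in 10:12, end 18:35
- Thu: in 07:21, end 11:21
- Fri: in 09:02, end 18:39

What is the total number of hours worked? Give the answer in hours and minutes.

30 h 33 min

Tue: 05:11–16:44 = 11 h 33 min; less 45 min break → 10 h 48 min
Wed: 10:12–18:35 = 8 h 23 min; less 45 min break → 7 h 38 min
Thu: 07:21–11:21 = 4 h 0 min; less 45 min break → 3 h 15 min
Fri: 09:02–18:39 = 9 h 37 min; less 45 min break → 8 h 52 min
Total: 10 h 48 min + 7 h 38 min + 3 h 15 min + 8 h 52 min = 30 h 33 min.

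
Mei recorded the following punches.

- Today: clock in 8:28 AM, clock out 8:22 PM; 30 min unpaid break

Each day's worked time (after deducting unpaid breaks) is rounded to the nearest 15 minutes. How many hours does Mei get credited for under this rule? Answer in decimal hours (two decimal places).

Today: 8:28 AM–8:22 PM = 11 h 54 min − 30 min = 11 h 24 min → rounds to 11 h 30 min

11.50 hours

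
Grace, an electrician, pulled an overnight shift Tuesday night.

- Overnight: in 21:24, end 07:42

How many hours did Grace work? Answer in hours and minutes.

Overnight: 21:24 → midnight = 2 h 36 min; midnight → 07:42 = 7 h 42 min; span 10 h 18 min

10 h 18 min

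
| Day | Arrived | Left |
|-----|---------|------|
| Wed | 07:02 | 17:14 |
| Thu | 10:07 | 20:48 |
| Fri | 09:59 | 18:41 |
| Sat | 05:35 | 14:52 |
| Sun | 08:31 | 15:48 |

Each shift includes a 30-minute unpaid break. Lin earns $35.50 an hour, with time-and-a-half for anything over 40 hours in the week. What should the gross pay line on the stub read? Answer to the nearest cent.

$1614.36

Wed: 07:02–17:14 = 10 h 12 min; less 30 min break → 9 h 42 min
Thu: 10:07–20:48 = 10 h 41 min; less 30 min break → 10 h 11 min
Fri: 09:59–18:41 = 8 h 42 min; less 30 min break → 8 h 12 min
Sat: 05:35–14:52 = 9 h 17 min; less 30 min break → 8 h 47 min
Sun: 08:31–15:48 = 7 h 17 min; less 30 min break → 6 h 47 min
Total worked: 43 h 39 min = 2619 min.
Regular 40 h 0 min = 2400 min at $35.50/h; overtime 3 h 39 min = 219 min at $53.25/h.
Pay = (2400 × $35.50 + 219 × $53.25) ÷ 60 = $1614.36.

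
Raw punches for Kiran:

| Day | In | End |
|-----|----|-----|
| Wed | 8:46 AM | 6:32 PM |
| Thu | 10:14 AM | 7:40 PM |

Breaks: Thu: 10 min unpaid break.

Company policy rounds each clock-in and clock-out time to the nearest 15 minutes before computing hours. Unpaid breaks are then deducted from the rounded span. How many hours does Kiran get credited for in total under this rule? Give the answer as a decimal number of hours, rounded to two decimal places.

19.08 hours

Wed: in 8:46 AM→8:45 AM, out 6:32 PM→6:30 PM; 9 h 45 min
Thu: in 10:14 AM→10:15 AM, out 7:40 PM→7:45 PM; 9 h 30 min − 10 min = 9 h 20 min
Total credited: 19 h 5 min.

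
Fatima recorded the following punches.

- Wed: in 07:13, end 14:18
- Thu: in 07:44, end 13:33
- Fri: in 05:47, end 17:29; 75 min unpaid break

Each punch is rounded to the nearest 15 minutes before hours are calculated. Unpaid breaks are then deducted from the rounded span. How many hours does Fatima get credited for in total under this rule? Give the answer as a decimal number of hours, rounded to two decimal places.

23.25 hours

Wed: in 07:13→07:15, out 14:18→14:15; 7 h 0 min
Thu: in 07:44→07:45, out 13:33→13:30; 5 h 45 min
Fri: in 05:47→05:45, out 17:29→17:30; 11 h 45 min − 75 min = 10 h 30 min
Total credited: 23 h 15 min.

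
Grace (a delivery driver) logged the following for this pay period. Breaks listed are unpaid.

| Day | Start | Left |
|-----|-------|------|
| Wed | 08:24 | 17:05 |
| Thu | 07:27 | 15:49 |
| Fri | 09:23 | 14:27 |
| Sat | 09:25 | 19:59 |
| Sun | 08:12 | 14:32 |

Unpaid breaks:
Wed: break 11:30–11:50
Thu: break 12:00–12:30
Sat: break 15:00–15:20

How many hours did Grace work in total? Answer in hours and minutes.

37 h 51 min

Wed: 08:24–17:05 = 8 h 41 min; less 20 min break → 8 h 21 min
Thu: 07:27–15:49 = 8 h 22 min; less 30 min break → 7 h 52 min
Fri: 09:23–14:27 = 5 h 4 min
Sat: 09:25–19:59 = 10 h 34 min; less 20 min break → 10 h 14 min
Sun: 08:12–14:32 = 6 h 20 min
Total: 8 h 21 min + 7 h 52 min + 5 h 4 min + 10 h 14 min + 6 h 20 min = 37 h 51 min.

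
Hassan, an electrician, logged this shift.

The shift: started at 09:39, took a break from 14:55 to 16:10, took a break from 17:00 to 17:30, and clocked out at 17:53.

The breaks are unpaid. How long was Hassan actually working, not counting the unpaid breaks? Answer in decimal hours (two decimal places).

6.48 hours

The shift: 09:39–17:53 = 8 h 14 min; less 105 min break → 6 h 29 min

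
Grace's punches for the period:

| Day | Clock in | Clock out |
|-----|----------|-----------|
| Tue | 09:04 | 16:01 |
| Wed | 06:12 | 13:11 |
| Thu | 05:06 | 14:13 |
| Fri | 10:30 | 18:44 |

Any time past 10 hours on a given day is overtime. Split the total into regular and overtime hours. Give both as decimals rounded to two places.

Regular 31.28 hours, overtime 0.00 hours

Tue: 09:04–16:01 = 6 h 57 min
Wed: 06:12–13:11 = 6 h 59 min
Thu: 05:06–14:13 = 9 h 7 min
Fri: 10:30–18:44 = 8 h 14 min
Tue reg 6 h 57 min / OT 0 h 0 min; Wed reg 6 h 59 min / OT 0 h 0 min; Thu reg 9 h 7 min / OT 0 h 0 min; Fri reg 8 h 14 min / OT 0 h 0 min.
Totals: regular 31 h 17 min, overtime 0 h 0 min.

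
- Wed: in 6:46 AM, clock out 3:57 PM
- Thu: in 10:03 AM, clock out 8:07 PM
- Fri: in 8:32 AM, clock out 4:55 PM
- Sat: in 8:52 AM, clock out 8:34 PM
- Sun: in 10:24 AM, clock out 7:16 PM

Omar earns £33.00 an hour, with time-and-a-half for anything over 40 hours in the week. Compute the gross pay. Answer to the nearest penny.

£1725.90

Wed: 6:46 AM–3:57 PM = 9 h 11 min
Thu: 10:03 AM–8:07 PM = 10 h 4 min
Fri: 8:32 AM–4:55 PM = 8 h 23 min
Sat: 8:52 AM–8:34 PM = 11 h 42 min
Sun: 10:24 AM–7:16 PM = 8 h 52 min
Total worked: 48 h 12 min = 2892 min.
Regular 40 h 0 min = 2400 min at £33.00/h; overtime 8 h 12 min = 492 min at £49.50/h.
Pay = (2400 × £33.00 + 492 × £49.50) ÷ 60 = £1725.90.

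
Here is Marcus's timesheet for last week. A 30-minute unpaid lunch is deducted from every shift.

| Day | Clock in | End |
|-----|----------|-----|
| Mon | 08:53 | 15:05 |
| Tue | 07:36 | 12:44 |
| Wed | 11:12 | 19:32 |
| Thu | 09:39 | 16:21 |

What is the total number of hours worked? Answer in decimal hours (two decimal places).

24.37 hours

Mon: 08:53–15:05 = 6 h 12 min; less 30 min break → 5 h 42 min
Tue: 07:36–12:44 = 5 h 8 min; less 30 min break → 4 h 38 min
Wed: 11:12–19:32 = 8 h 20 min; less 30 min break → 7 h 50 min
Thu: 09:39–16:21 = 6 h 42 min; less 30 min break → 6 h 12 min
Total: 5 h 42 min + 4 h 38 min + 7 h 50 min + 6 h 12 min = 24 h 22 min.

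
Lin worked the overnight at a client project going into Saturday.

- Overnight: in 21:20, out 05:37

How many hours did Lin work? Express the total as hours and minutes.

8 h 17 min

Overnight: 21:20 → midnight = 2 h 40 min; midnight → 05:37 = 5 h 37 min; span 8 h 17 min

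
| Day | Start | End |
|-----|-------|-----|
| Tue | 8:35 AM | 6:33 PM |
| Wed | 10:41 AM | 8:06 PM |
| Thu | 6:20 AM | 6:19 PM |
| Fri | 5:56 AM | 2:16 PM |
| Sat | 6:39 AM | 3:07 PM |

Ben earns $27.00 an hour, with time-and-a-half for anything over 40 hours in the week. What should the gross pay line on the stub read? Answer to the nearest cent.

Tue: 8:35 AM–6:33 PM = 9 h 58 min
Wed: 10:41 AM–8:06 PM = 9 h 25 min
Thu: 6:20 AM–6:19 PM = 11 h 59 min
Fri: 5:56 AM–2:16 PM = 8 h 20 min
Sat: 6:39 AM–3:07 PM = 8 h 28 min
Total worked: 48 h 10 min = 2890 min.
Regular 40 h 0 min = 2400 min at $27.00/h; overtime 8 h 10 min = 490 min at $40.50/h.
Pay = (2400 × $27.00 + 490 × $40.50) ÷ 60 = $1410.75.

$1410.75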